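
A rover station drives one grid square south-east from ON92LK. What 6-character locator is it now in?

Longitude subsquare l = 11; +1 → 12 = m.
Latitude subsquare k = 10; −1 → 9 = j.

ON92mj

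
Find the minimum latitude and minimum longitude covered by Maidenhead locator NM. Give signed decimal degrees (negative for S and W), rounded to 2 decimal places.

Field N=13, M=12: +13·20° lon, +12·10° lat → SW at lon 80°, lat 30°.
latitude 30.00, longitude 80.00.

30.00, 80.00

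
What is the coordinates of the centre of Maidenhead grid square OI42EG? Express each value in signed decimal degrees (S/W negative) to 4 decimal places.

-7.7292, 108.3750

Field O=14, I=8: +14·20° lon, +8·10° lat → SW at lon 100°, lat -10°.
Square 4, 2: +4·2° lon, +2·1° lat → SW at lon 108°, lat -8°.
Subsquare e=4, g=6: +4·0.0833333° lon, +6·0.0416667° lat → SW at lon 108.333°, lat -7.75°.
Cell spans 0.0833333° lon × 0.0416667° lat. Centre is SW corner plus half of each.
latitude -7.7292, longitude 108.3750.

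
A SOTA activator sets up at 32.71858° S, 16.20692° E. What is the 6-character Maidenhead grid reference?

Shift to the Maidenhead origin (180°W, 90°S): lon 196.2069, lat 57.2814.
Field: 196.2069/20 → 9 → J, 57.2814/10 → 5 → F; chars JF.
Square: 16.2069/2 → 8, 7.2814/1 → 7; chars 87.
Subsquare: 0.2069/0.0833333 → 2 → c, 0.2814/0.0416667 → 6 → g; chars cg.

JF87cg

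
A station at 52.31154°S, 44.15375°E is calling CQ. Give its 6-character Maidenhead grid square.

LD27bq

Add 180° to longitude and 90° to latitude: 224.1538, 37.6885.
Field: 224.1538/20 → 11 → L, 37.6885/10 → 3 → D; chars LD.
Square: 4.1538/2 → 2, 7.6885/1 → 7; chars 27.
Subsquare: 0.1538/0.0833333 → 1 → b, 0.6885/0.0416667 → 16 → q; chars bq.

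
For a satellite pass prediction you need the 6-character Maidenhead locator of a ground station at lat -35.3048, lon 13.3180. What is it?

JF64pq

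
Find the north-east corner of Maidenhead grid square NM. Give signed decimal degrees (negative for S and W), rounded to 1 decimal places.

40.0, 100.0

Field N=13, M=12: +13·20° lon, +12·10° lat → SW at lon 80°, lat 30°.
Cell spans 20° lon × 10° lat. NE corner is SW corner plus one full cell.
latitude 40.0, longitude 100.0.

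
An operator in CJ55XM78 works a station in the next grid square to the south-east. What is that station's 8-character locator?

CJ55xm87

Longitude extended square 7; +1 → 8.
Latitude extended square 8; −1 → 7.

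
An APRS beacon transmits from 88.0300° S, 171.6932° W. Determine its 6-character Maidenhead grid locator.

AA41dx

Add 180° to longitude and 90° to latitude: 8.3068, 1.9700.
Field (20°×10°, letters A–R): 8.3068/20 → 0 → A, 1.9700/10 → 0 → A; chars AA.
Square (2°×1°, digits 0–9): 8.3068/2 → 4, 1.9700/1 → 1; chars 41.
Subsquare (5′×2.5′, letters a–x): 0.3068/0.0833333 → 3 → d, 0.9700/0.0416667 → 23 → x; chars dx.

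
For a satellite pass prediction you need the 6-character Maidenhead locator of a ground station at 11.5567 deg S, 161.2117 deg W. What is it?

AH98jk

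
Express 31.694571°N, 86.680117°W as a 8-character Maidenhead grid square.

EM61pq86

Add 180° to longitude and 90° to latitude: 93.31988, 121.69457.
Field: lon ⌊93.31988/20⌋ = 4 → E; lat ⌊121.69457/10⌋ = 12 → M.
Square: lon ⌊13.31988/2⌋ = 6; lat ⌊1.69457/1⌋ = 1.
Subsquare: lon ⌊1.31988/0.0833333⌋ = 15 → p; lat ⌊0.69457/0.0416667⌋ = 16 → q.
Extended square: lon ⌊0.06988/0.00833333⌋ = 8; lat ⌊0.02790/0.00416667⌋ = 6.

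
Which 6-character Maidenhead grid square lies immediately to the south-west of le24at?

LE14xs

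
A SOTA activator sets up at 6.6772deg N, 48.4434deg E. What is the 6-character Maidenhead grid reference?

LJ46fq

Offset from 180°W / 90°S: lon 228.4434°, lat 96.6772°.
Field: 228.4434/20 → 11 → L, 96.6772/10 → 9 → J; chars LJ.
Square: 8.4434/2 → 4, 6.6772/1 → 6; chars 46.
Subsquare: 0.4434/0.0833333 → 5 → f, 0.6772/0.0416667 → 16 → q; chars fq.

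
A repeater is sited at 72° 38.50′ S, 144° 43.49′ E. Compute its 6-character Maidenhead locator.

Add 180° to longitude and 90° to latitude: 324.7248, 17.3583.
Field: 324.7248/20 → 16 → Q, 17.3583/10 → 1 → B; chars QB.
Square: 4.7248/2 → 2, 7.3583/1 → 7; chars 27.
Subsquare: 0.7248/0.0833333 → 8 → i, 0.3583/0.0416667 → 8 → i; chars ii.

QB27ii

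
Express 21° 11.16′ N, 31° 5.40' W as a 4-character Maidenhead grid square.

Offset from 180°W / 90°S: lon 148.91°, lat 111.19°.
Field (20°×10°, letters A–R): 148.91/20 → 7 → H, 111.19/10 → 11 → L; chars HL.
Square (2°×1°, digits 0–9): 8.91/2 → 4, 1.19/1 → 1; chars 41.

HL41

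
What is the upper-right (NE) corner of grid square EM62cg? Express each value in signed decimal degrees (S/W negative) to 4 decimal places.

Field E=4, M=12: +4·20° lon, +12·10° lat → SW at lon -100°, lat 30°.
Square 6, 2: +6·2° lon, +2·1° lat → SW at lon -88°, lat 32°.
Subsquare c=2, g=6: +2·0.0833333° lon, +6·0.0416667° lat → SW at lon -87.8333°, lat 32.25°.
Cell spans 0.0833333° lon × 0.0416667° lat. NE corner is SW corner plus one full cell.
latitude 32.2917, longitude -87.7500.

32.2917, -87.7500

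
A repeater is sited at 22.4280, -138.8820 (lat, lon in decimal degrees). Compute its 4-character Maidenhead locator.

Shift to the Maidenhead origin (180°W, 90°S): lon 41.12, lat 112.43.
Field: lon ⌊41.12/20⌋ = 2 → C; lat ⌊112.43/10⌋ = 11 → L.
Square: lon ⌊1.12/2⌋ = 0; lat ⌊2.43/1⌋ = 2.

CL02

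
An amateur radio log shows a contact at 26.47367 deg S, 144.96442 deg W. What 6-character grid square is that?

Shift to the Maidenhead origin (180°W, 90°S): lon 35.0356, lat 63.5263.
Field (20°×10°, letters A–R): lon ⌊35.0356/20⌋ = 1 → B; lat ⌊63.5263/10⌋ = 6 → G.
Square (2°×1°, digits 0–9): lon ⌊15.0356/2⌋ = 7; lat ⌊3.5263/1⌋ = 3.
Subsquare (5′×2.5′, letters a–x): lon ⌊1.0356/0.0833333⌋ = 12 → m; lat ⌊0.5263/0.0416667⌋ = 12 → m.

BG73mm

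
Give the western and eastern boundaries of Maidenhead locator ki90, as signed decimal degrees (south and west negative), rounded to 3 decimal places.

Field K=10, I=8: +10·20° lon, +8·10° lat → SW at lon 20°, lat -10°.
Square 9, 0: +9·2° lon, +0·1° lat → SW at lon 38°, lat -10°.
Cell spans 2° lon × 1° lat.
west 38.000, east 40.000.

38.000, 40.000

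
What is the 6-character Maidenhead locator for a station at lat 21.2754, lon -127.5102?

CL61fg

Add 180° to longitude and 90° to latitude: 52.4898, 111.2754.
Field: lon ⌊52.4898/20⌋ = 2 → C; lat ⌊111.2754/10⌋ = 11 → L.
Square: lon ⌊12.4898/2⌋ = 6; lat ⌊1.2754/1⌋ = 1.
Subsquare: lon ⌊0.4898/0.0833333⌋ = 5 → f; lat ⌊0.2754/0.0416667⌋ = 6 → g.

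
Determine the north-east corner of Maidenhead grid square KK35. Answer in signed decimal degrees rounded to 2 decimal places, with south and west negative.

16.00, 28.00

Field K=10, K=10: +10·20° lon, +10·10° lat → SW at lon 20°, lat 10°.
Square 3, 5: +3·2° lon, +5·1° lat → SW at lon 26°, lat 15°.
Cell spans 2° lon × 1° lat. NE corner is SW corner plus one full cell.
latitude 16.00, longitude 28.00.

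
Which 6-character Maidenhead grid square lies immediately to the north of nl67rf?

Latitude subsquare f = 5; +1 → 6 = g.
The longitude characters are unchanged.

NL67rg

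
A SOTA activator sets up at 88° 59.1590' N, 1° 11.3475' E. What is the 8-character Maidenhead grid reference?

Shift to the Maidenhead origin (180°W, 90°S): lon 181.18912, lat 178.98598.
Field: 181.18912/20 → 9 → J, 178.98598/10 → 17 → R; chars JR.
Square: 1.18912/2 → 0, 8.98598/1 → 8; chars 08.
Subsquare: 1.18912/0.0833333 → 14 → o, 0.98598/0.0416667 → 23 → x; chars ox.
Extended square: 0.02246/0.00833333 → 2, 0.02765/0.00416667 → 6; chars 26.

JR08ox26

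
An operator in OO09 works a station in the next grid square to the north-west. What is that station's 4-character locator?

NP90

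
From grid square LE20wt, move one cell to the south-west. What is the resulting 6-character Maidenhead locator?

LE20vs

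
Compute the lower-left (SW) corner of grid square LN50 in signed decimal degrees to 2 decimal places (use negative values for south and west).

40.00, 50.00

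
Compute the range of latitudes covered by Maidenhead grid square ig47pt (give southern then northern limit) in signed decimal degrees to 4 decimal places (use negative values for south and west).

-22.2083, -22.1667

Field I=8, G=6: +8·20° lon, +6·10° lat → SW at lon -20°, lat -30°.
Square 4, 7: +4·2° lon, +7·1° lat → SW at lon -12°, lat -23°.
Subsquare p=15, t=19: +15·0.0833333° lon, +19·0.0416667° lat → SW at lon -10.75°, lat -22.2083°.
Cell spans 0.0833333° lon × 0.0416667° lat.
south -22.2083, north -22.1667.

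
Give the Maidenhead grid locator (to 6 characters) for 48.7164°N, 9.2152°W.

IN58jr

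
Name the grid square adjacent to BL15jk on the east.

Longitude subsquare j = 9; +1 → 10 = k.
The latitude characters are unchanged.

BL15kk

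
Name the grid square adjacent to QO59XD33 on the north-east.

QO59xd44

Longitude extended square 3; +1 → 4.
Latitude extended square 3; +1 → 4.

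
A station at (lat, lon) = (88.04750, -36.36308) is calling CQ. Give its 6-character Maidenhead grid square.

HR18tb

Offset from 180°W / 90°S: lon 143.6369°, lat 178.0475°.
Field (20°×10°, letters A–R): 143.6369/20 → 7 → H, 178.0475/10 → 17 → R; chars HR.
Square (2°×1°, digits 0–9): 3.6369/2 → 1, 8.0475/1 → 8; chars 18.
Subsquare (5′×2.5′, letters a–x): 1.6369/0.0833333 → 19 → t, 0.0475/0.0416667 → 1 → b; chars tb.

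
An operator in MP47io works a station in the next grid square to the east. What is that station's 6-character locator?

MP47jo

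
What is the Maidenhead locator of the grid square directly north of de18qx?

Latitude subsquare x = 23; +1 → 24, wraps to 0 = a, carry into square.
Latitude square 8; +1 → 9.
The longitude characters are unchanged.

DE19qa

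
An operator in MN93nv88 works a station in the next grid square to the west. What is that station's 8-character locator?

MN93nv78

Longitude extended square 8; −1 → 7.
The latitude characters are unchanged.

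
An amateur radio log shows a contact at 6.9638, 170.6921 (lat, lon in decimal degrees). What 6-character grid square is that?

RJ56ix

Offset from 180°W / 90°S: lon 350.6921°, lat 96.9638°.
Field: lon ⌊350.6921/20⌋ = 17 → R; lat ⌊96.9638/10⌋ = 9 → J.
Square: lon ⌊10.6921/2⌋ = 5; lat ⌊6.9638/1⌋ = 6.
Subsquare: lon ⌊0.6921/0.0833333⌋ = 8 → i; lat ⌊0.9638/0.0416667⌋ = 23 → x.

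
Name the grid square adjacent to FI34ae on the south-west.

Longitude subsquare a = 0; −1 → -1, wraps to 23 = x, carry into square.
Longitude square 3; −1 → 2.
Latitude subsquare e = 4; −1 → 3 = d.

FI24xd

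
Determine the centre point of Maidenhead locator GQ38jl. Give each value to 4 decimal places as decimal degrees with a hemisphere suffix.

Field G=6, Q=16: +6·20° lon, +16·10° lat → SW at lon -60°, lat 70°.
Square 3, 8: +3·2° lon, +8·1° lat → SW at lon -54°, lat 78°.
Subsquare j=9, l=11: +9·0.0833333° lon, +11·0.0416667° lat → SW at lon -53.25°, lat 78.4583°.
Cell spans 0.0833333° lon × 0.0416667° lat. Centre is SW corner plus half of each.
latitude 78.4792° N, longitude 53.2083° W.

78.4792° N, 53.2083° W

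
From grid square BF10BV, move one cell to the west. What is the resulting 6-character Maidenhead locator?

Longitude subsquare b = 1; −1 → 0 = a.
The latitude characters are unchanged.

BF10av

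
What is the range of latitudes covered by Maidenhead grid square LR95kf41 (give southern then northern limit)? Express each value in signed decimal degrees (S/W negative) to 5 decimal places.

85.21250, 85.21667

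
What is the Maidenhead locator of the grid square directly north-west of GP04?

FP95

Longitude square 0; −1 → -1, wraps to 9, carry into field.
Longitude field G = 6; −1 → 5 = F.
Latitude square 4; +1 → 5.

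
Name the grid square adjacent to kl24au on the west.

KL14xu

Longitude subsquare a = 0; −1 → -1, wraps to 23 = x, carry into square.
Longitude square 2; −1 → 1.
The latitude characters are unchanged.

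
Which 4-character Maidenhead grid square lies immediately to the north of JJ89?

JK80

Latitude square 9; +1 → 10, wraps to 0, carry into field.
Latitude field J = 9; +1 → 10 = K.
The longitude characters are unchanged.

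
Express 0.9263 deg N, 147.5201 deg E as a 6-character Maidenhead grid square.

Offset from 180°W / 90°S: lon 327.5201°, lat 90.9263°.
Field: lon ⌊327.5201/20⌋ = 16 → Q; lat ⌊90.9263/10⌋ = 9 → J.
Square: lon ⌊7.5201/2⌋ = 3; lat ⌊0.9263/1⌋ = 0.
Subsquare: lon ⌊1.5201/0.0833333⌋ = 18 → s; lat ⌊0.9263/0.0416667⌋ = 22 → w.

QJ30sw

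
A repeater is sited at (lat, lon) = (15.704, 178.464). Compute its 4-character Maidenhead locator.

RK95

Offset from 180°W / 90°S: lon 358.46°, lat 105.70°.
Field (20°×10°, letters A–R): 358.46/20 → 17 → R, 105.70/10 → 10 → K; chars RK.
Square (2°×1°, digits 0–9): 18.46/2 → 9, 5.70/1 → 5; chars 95.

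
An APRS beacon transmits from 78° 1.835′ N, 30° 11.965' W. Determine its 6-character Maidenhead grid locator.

HQ48va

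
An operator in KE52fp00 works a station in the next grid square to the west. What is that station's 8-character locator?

KE52ep90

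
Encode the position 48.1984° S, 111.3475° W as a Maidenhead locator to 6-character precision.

DE41ht

Shift to the Maidenhead origin (180°W, 90°S): lon 68.6525, lat 41.8016.
Field (20°×10°, letters A–R): 68.6525/20 → 3 → D, 41.8016/10 → 4 → E; chars DE.
Square (2°×1°, digits 0–9): 8.6525/2 → 4, 1.8016/1 → 1; chars 41.
Subsquare (5′×2.5′, letters a–x): 0.6525/0.0833333 → 7 → h, 0.8016/0.0416667 → 19 → t; chars ht.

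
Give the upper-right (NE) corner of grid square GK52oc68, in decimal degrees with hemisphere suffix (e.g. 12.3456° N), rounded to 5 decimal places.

12.12083° N, 48.77500° W

Field G=6, K=10: +6·20° lon, +10·10° lat → SW at lon -60°, lat 10°.
Square 5, 2: +5·2° lon, +2·1° lat → SW at lon -50°, lat 12°.
Subsquare o=14, c=2: +14·0.0833333° lon, +2·0.0416667° lat → SW at lon -48.8333°, lat 12.0833°.
Extended square 6, 8: +6·0.00833333° lon, +8·0.00416667° lat → SW at lon -48.7833°, lat 12.1167°.
Cell spans 0.00833333° lon × 0.00416667° lat. NE corner is SW corner plus one full cell.
latitude 12.12083° N, longitude 48.77500° W.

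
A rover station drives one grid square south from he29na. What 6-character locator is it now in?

Latitude subsquare a = 0; −1 → -1, wraps to 23 = x, carry into square.
Latitude square 9; −1 → 8.
The longitude characters are unchanged.

HE28nx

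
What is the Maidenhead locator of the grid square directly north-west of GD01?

Longitude square 0; −1 → -1, wraps to 9, carry into field.
Longitude field G = 6; −1 → 5 = F.
Latitude square 1; +1 → 2.

FD92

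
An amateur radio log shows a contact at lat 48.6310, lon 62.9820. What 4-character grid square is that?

Offset from 180°W / 90°S: lon 242.98°, lat 138.63°.
Field (20°×10°, letters A–R): 242.98/20 → 12 → M, 138.63/10 → 13 → N; chars MN.
Square (2°×1°, digits 0–9): 2.98/2 → 1, 8.63/1 → 8; chars 18.

MN18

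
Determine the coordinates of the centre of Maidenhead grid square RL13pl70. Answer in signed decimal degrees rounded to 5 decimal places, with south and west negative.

Field R=17, L=11: +17·20° lon, +11·10° lat → SW at lon 160°, lat 20°.
Square 1, 3: +1·2° lon, +3·1° lat → SW at lon 162°, lat 23°.
Subsquare p=15, l=11: +15·0.0833333° lon, +11·0.0416667° lat → SW at lon 163.25°, lat 23.4583°.
Extended square 7, 0: +7·0.00833333° lon, +0·0.00416667° lat → SW at lon 163.308°, lat 23.4583°.
Cell spans 0.00833333° lon × 0.00416667° lat. Centre is SW corner plus half of each.
latitude 23.46042, longitude 163.31250.

23.46042, 163.31250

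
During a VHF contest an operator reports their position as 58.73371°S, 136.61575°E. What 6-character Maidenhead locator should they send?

PD81hg

Offset from 180°W / 90°S: lon 316.6157°, lat 31.2663°.
Field: lon ⌊316.6157/20⌋ = 15 → P; lat ⌊31.2663/10⌋ = 3 → D.
Square: lon ⌊16.6157/2⌋ = 8; lat ⌊1.2663/1⌋ = 1.
Subsquare: lon ⌊0.6157/0.0833333⌋ = 7 → h; lat ⌊0.2663/0.0416667⌋ = 6 → g.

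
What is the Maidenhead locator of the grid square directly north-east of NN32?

Longitude square 3; +1 → 4.
Latitude square 2; +1 → 3.

NN43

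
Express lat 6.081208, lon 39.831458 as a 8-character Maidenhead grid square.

Add 180° to longitude and 90° to latitude: 219.83146, 96.08121.
Field (20°×10°, letters A–R): 219.83146/20 → 10 → K, 96.08121/10 → 9 → J; chars KJ.
Square (2°×1°, digits 0–9): 19.83146/2 → 9, 6.08121/1 → 6; chars 96.
Subsquare (5′×2.5′, letters a–x): 1.83146/0.0833333 → 21 → v, 0.08121/0.0416667 → 1 → b; chars vb.
Extended square (30″×15″, digits 0–9): 0.08146/0.00833333 → 9, 0.03954/0.00416667 → 9; chars 99.

KJ96vb99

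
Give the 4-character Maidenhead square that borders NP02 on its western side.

Longitude square 0; −1 → -1, wraps to 9, carry into field.
Longitude field N = 13; −1 → 12 = M.
The latitude characters are unchanged.

MP92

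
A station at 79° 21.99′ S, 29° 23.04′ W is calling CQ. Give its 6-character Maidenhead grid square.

Add 180° to longitude and 90° to latitude: 150.6160, 10.6335.
Field: 150.6160/20 → 7 → H, 10.6335/10 → 1 → B; chars HB.
Square: 10.6160/2 → 5, 0.6335/1 → 0; chars 50.
Subsquare: 0.6160/0.0833333 → 7 → h, 0.6335/0.0416667 → 15 → p; chars hp.

HB50hp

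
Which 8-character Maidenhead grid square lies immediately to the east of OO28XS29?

OO28xs39

Longitude extended square 2; +1 → 3.
The latitude characters are unchanged.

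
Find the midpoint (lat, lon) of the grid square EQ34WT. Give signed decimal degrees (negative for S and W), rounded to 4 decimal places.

74.8125, -92.1250

Field E=4, Q=16: +4·20° lon, +16·10° lat → SW at lon -100°, lat 70°.
Square 3, 4: +3·2° lon, +4·1° lat → SW at lon -94°, lat 74°.
Subsquare w=22, t=19: +22·0.0833333° lon, +19·0.0416667° lat → SW at lon -92.1667°, lat 74.7917°.
Cell spans 0.0833333° lon × 0.0416667° lat. Centre is SW corner plus half of each.
latitude 74.8125, longitude -92.1250.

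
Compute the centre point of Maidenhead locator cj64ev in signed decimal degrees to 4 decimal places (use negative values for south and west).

4.8958, -127.6250

Field C=2, J=9: +2·20° lon, +9·10° lat → SW at lon -140°, lat 0°.
Square 6, 4: +6·2° lon, +4·1° lat → SW at lon -128°, lat 4°.
Subsquare e=4, v=21: +4·0.0833333° lon, +21·0.0416667° lat → SW at lon -127.667°, lat 4.875°.
Cell spans 0.0833333° lon × 0.0416667° lat. Centre is SW corner plus half of each.
latitude 4.8958, longitude -127.6250.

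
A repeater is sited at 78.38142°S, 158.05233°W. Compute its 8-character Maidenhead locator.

Add 180° to longitude and 90° to latitude: 21.94767, 11.61858.
Field (20°×10°, letters A–R): lon ⌊21.94767/20⌋ = 1 → B; lat ⌊11.61858/10⌋ = 1 → B.
Square (2°×1°, digits 0–9): lon ⌊1.94767/2⌋ = 0; lat ⌊1.61858/1⌋ = 1.
Subsquare (5′×2.5′, letters a–x): lon ⌊1.94767/0.0833333⌋ = 23 → x; lat ⌊0.61858/0.0416667⌋ = 14 → o.
Extended square (30″×15″, digits 0–9): lon ⌊0.03100/0.00833333⌋ = 3; lat ⌊0.03525/0.00416667⌋ = 8.

BB01xo38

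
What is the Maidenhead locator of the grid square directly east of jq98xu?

KQ08au

Longitude subsquare x = 23; +1 → 24, wraps to 0 = a, carry into square.
Longitude square 9; +1 → 10, wraps to 0, carry into field.
Longitude field J = 9; +1 → 10 = K.
The latitude characters are unchanged.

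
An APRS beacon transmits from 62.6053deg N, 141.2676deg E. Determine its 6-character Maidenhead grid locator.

QP02po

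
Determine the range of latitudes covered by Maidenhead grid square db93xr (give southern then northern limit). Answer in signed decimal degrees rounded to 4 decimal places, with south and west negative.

-76.2917, -76.2500

Field D=3, B=1: +3·20° lon, +1·10° lat → SW at lon -120°, lat -80°.
Square 9, 3: +9·2° lon, +3·1° lat → SW at lon -102°, lat -77°.
Subsquare x=23, r=17: +23·0.0833333° lon, +17·0.0416667° lat → SW at lon -100.083°, lat -76.2917°.
Cell spans 0.0833333° lon × 0.0416667° lat.
south -76.2917, north -76.2500.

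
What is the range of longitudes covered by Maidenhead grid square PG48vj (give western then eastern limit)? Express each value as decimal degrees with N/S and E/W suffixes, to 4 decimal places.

Field P=15, G=6: +15·20° lon, +6·10° lat → SW at lon 120°, lat -30°.
Square 4, 8: +4·2° lon, +8·1° lat → SW at lon 128°, lat -22°.
Subsquare v=21, j=9: +21·0.0833333° lon, +9·0.0416667° lat → SW at lon 129.75°, lat -21.625°.
Cell spans 0.0833333° lon × 0.0416667° lat.
west 129.7500° E, east 129.8333° E.

129.7500° E, 129.8333° E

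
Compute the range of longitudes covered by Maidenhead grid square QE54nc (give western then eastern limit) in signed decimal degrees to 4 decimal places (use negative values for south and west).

151.0833, 151.1667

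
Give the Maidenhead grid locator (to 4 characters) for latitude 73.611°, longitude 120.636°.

Offset from 180°W / 90°S: lon 300.64°, lat 163.61°.
Field (20°×10°, letters A–R): lon ⌊300.64/20⌋ = 15 → P; lat ⌊163.61/10⌋ = 16 → Q.
Square (2°×1°, digits 0–9): lon ⌊0.64/2⌋ = 0; lat ⌊3.61/1⌋ = 3.

PQ03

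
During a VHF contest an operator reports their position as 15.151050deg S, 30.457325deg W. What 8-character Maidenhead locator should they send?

HH44su53

Shift to the Maidenhead origin (180°W, 90°S): lon 149.54268, lat 74.84895.
Field (20°×10°, letters A–R): 149.54268/20 → 7 → H, 74.84895/10 → 7 → H; chars HH.
Square (2°×1°, digits 0–9): 9.54268/2 → 4, 4.84895/1 → 4; chars 44.
Subsquare (5′×2.5′, letters a–x): 1.54268/0.0833333 → 18 → s, 0.84895/0.0416667 → 20 → u; chars su.
Extended square (30″×15″, digits 0–9): 0.04268/0.00833333 → 5, 0.01562/0.00416667 → 3; chars 53.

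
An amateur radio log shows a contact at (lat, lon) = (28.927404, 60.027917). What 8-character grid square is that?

ML08aw32

Add 180° to longitude and 90° to latitude: 240.02792, 118.92740.
Field (20°×10°, letters A–R): lon ⌊240.02792/20⌋ = 12 → M; lat ⌊118.92740/10⌋ = 11 → L.
Square (2°×1°, digits 0–9): lon ⌊0.02792/2⌋ = 0; lat ⌊8.92740/1⌋ = 8.
Subsquare (5′×2.5′, letters a–x): lon ⌊0.02792/0.0833333⌋ = 0 → a; lat ⌊0.92740/0.0416667⌋ = 22 → w.
Extended square (30″×15″, digits 0–9): lon ⌊0.02792/0.00833333⌋ = 3; lat ⌊0.01074/0.00416667⌋ = 2.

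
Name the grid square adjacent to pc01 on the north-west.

Longitude square 0; −1 → -1, wraps to 9, carry into field.
Longitude field P = 15; −1 → 14 = O.
Latitude square 1; +1 → 2.

OC92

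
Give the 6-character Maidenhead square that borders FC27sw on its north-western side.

FC27rx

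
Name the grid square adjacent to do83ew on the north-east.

Longitude subsquare e = 4; +1 → 5 = f.
Latitude subsquare w = 22; +1 → 23 = x.

DO83fx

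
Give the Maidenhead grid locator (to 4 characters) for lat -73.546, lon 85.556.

NB26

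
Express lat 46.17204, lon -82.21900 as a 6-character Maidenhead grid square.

EN86ve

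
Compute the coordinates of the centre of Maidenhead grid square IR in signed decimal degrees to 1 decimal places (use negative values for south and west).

85.0, -10.0

Field I=8, R=17: +8·20° lon, +17·10° lat → SW at lon -20°, lat 80°.
Cell spans 20° lon × 10° lat. Centre is SW corner plus half of each.
latitude 85.0, longitude -10.0.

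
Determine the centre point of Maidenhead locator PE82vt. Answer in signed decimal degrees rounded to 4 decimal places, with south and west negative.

-47.1875, 137.7917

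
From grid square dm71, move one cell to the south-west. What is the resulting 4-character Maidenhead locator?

DM60

Longitude square 7; −1 → 6.
Latitude square 1; −1 → 0.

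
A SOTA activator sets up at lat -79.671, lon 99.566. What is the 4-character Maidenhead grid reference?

Offset from 180°W / 90°S: lon 279.57°, lat 10.33°.
Field: 279.57/20 → 13 → N, 10.33/10 → 1 → B; chars NB.
Square: 19.57/2 → 9, 0.33/1 → 0; chars 90.

NB90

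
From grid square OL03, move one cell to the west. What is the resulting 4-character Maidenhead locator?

NL93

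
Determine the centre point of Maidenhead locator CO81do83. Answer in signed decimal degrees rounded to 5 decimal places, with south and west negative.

Field C=2, O=14: +2·20° lon, +14·10° lat → SW at lon -140°, lat 50°.
Square 8, 1: +8·2° lon, +1·1° lat → SW at lon -124°, lat 51°.
Subsquare d=3, o=14: +3·0.0833333° lon, +14·0.0416667° lat → SW at lon -123.75°, lat 51.5833°.
Extended square 8, 3: +8·0.00833333° lon, +3·0.00416667° lat → SW at lon -123.683°, lat 51.5958°.
Cell spans 0.00833333° lon × 0.00416667° lat. Centre is SW corner plus half of each.
latitude 51.59792, longitude -123.67917.

51.59792, -123.67917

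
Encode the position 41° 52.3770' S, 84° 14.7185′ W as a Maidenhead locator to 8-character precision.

EE78vd00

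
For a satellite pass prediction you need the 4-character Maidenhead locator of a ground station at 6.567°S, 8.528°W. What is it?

II53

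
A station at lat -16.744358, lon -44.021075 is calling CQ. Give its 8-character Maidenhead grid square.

Add 180° to longitude and 90° to latitude: 135.97893, 73.25564.
Field (20°×10°, letters A–R): 135.97893/20 → 6 → G, 73.25564/10 → 7 → H; chars GH.
Square (2°×1°, digits 0–9): 15.97893/2 → 7, 3.25564/1 → 3; chars 73.
Subsquare (5′×2.5′, letters a–x): 1.97893/0.0833333 → 23 → x, 0.25564/0.0416667 → 6 → g; chars xg.
Extended square (30″×15″, digits 0–9): 0.06226/0.00833333 → 7, 0.00564/0.00416667 → 1; chars 71.

GH73xg71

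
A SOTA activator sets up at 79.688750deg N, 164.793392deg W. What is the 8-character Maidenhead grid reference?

AQ79oq45

Offset from 180°W / 90°S: lon 15.20661°, lat 169.68875°.
Field: lon ⌊15.20661/20⌋ = 0 → A; lat ⌊169.68875/10⌋ = 16 → Q.
Square: lon ⌊15.20661/2⌋ = 7; lat ⌊9.68875/1⌋ = 9.
Subsquare: lon ⌊1.20661/0.0833333⌋ = 14 → o; lat ⌊0.68875/0.0416667⌋ = 16 → q.
Extended square: lon ⌊0.03994/0.00833333⌋ = 4; lat ⌊0.02208/0.00416667⌋ = 5.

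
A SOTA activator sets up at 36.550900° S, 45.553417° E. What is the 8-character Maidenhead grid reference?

Add 180° to longitude and 90° to latitude: 225.55342, 53.44910.
Field: 225.55342/20 → 11 → L, 53.44910/10 → 5 → F; chars LF.
Square: 5.55342/2 → 2, 3.44910/1 → 3; chars 23.
Subsquare: 1.55342/0.0833333 → 18 → s, 0.44910/0.0416667 → 10 → k; chars sk.
Extended square: 0.05342/0.00833333 → 6, 0.03243/0.00416667 → 7; chars 67.

LF23sk67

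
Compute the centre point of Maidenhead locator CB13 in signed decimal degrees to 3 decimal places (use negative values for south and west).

-76.500, -137.000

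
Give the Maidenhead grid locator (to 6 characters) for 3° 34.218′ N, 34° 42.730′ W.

Offset from 180°W / 90°S: lon 145.2878°, lat 93.5703°.
Field (20°×10°, letters A–R): lon ⌊145.2878/20⌋ = 7 → H; lat ⌊93.5703/10⌋ = 9 → J.
Square (2°×1°, digits 0–9): lon ⌊5.2878/2⌋ = 2; lat ⌊3.5703/1⌋ = 3.
Subsquare (5′×2.5′, letters a–x): lon ⌊1.2878/0.0833333⌋ = 15 → p; lat ⌊0.5703/0.0416667⌋ = 13 → n.

HJ23pn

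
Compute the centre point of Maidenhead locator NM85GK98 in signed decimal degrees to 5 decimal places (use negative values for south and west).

35.45208, 96.57917

Field N=13, M=12: +13·20° lon, +12·10° lat → SW at lon 80°, lat 30°.
Square 8, 5: +8·2° lon, +5·1° lat → SW at lon 96°, lat 35°.
Subsquare g=6, k=10: +6·0.0833333° lon, +10·0.0416667° lat → SW at lon 96.5°, lat 35.4167°.
Extended square 9, 8: +9·0.00833333° lon, +8·0.00416667° lat → SW at lon 96.575°, lat 35.45°.
Cell spans 0.00833333° lon × 0.00416667° lat. Centre is SW corner plus half of each.
latitude 35.45208, longitude 96.57917.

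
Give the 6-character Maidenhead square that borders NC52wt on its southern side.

NC52ws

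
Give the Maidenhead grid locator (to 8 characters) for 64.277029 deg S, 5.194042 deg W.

IC75jr63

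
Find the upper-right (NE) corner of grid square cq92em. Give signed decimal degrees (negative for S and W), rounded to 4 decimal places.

72.5417, -121.5833

Field C=2, Q=16: +2·20° lon, +16·10° lat → SW at lon -140°, lat 70°.
Square 9, 2: +9·2° lon, +2·1° lat → SW at lon -122°, lat 72°.
Subsquare e=4, m=12: +4·0.0833333° lon, +12·0.0416667° lat → SW at lon -121.667°, lat 72.5°.
Cell spans 0.0833333° lon × 0.0416667° lat. NE corner is SW corner plus one full cell.
latitude 72.5417, longitude -121.5833.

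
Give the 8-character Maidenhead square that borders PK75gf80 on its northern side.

PK75gf81

Latitude extended square 0; +1 → 1.
The longitude characters are unchanged.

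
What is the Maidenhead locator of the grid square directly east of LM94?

MM04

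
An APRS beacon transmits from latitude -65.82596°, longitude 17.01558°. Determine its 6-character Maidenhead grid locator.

JC84me

Shift to the Maidenhead origin (180°W, 90°S): lon 197.0156, lat 24.1740.
Field: lon ⌊197.0156/20⌋ = 9 → J; lat ⌊24.1740/10⌋ = 2 → C.
Square: lon ⌊17.0156/2⌋ = 8; lat ⌊4.1740/1⌋ = 4.
Subsquare: lon ⌊1.0156/0.0833333⌋ = 12 → m; lat ⌊0.1740/0.0416667⌋ = 4 → e.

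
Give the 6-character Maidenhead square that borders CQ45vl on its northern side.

CQ45vm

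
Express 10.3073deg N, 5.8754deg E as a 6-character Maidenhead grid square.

JK20wh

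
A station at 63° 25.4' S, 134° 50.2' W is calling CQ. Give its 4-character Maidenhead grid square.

CC26

Add 180° to longitude and 90° to latitude: 45.16, 26.58.
Field (20°×10°, letters A–R): lon ⌊45.16/20⌋ = 2 → C; lat ⌊26.58/10⌋ = 2 → C.
Square (2°×1°, digits 0–9): lon ⌊5.16/2⌋ = 2; lat ⌊6.58/1⌋ = 6.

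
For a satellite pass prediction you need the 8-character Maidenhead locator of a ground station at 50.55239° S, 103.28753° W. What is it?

DD89ik57

Offset from 180°W / 90°S: lon 76.71247°, lat 39.44761°.
Field (20°×10°, letters A–R): lon ⌊76.71247/20⌋ = 3 → D; lat ⌊39.44761/10⌋ = 3 → D.
Square (2°×1°, digits 0–9): lon ⌊16.71247/2⌋ = 8; lat ⌊9.44761/1⌋ = 9.
Subsquare (5′×2.5′, letters a–x): lon ⌊0.71247/0.0833333⌋ = 8 → i; lat ⌊0.44761/0.0416667⌋ = 10 → k.
Extended square (30″×15″, digits 0–9): lon ⌊0.04580/0.00833333⌋ = 5; lat ⌊0.03094/0.00416667⌋ = 7.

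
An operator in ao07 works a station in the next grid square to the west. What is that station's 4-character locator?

Longitude square 0; −1 → -1, wraps to 9, carry into field.
Longitude field A = 0; −1 → -1, wraps to 17 = R, wrapping around the antimeridian.
The latitude characters are unchanged.

RO97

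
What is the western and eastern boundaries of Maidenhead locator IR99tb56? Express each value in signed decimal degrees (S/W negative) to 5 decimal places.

Field I=8, R=17: +8·20° lon, +17·10° lat → SW at lon -20°, lat 80°.
Square 9, 9: +9·2° lon, +9·1° lat → SW at lon -2°, lat 89°.
Subsquare t=19, b=1: +19·0.0833333° lon, +1·0.0416667° lat → SW at lon -0.416667°, lat 89.0417°.
Extended square 5, 6: +5·0.00833333° lon, +6·0.00416667° lat → SW at lon -0.375°, lat 89.0667°.
Cell spans 0.00833333° lon × 0.00416667° lat.
west -0.37500, east -0.36667.

-0.37500, -0.36667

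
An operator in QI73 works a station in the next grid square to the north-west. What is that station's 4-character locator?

QI64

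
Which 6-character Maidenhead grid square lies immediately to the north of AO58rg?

Latitude subsquare g = 6; +1 → 7 = h.
The longitude characters are unchanged.

AO58rh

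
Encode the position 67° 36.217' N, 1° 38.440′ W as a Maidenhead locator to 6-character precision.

IP97eo

Offset from 180°W / 90°S: lon 178.3593°, lat 157.6036°.
Field: lon ⌊178.3593/20⌋ = 8 → I; lat ⌊157.6036/10⌋ = 15 → P.
Square: lon ⌊18.3593/2⌋ = 9; lat ⌊7.6036/1⌋ = 7.
Subsquare: lon ⌊0.3593/0.0833333⌋ = 4 → e; lat ⌊0.6036/0.0416667⌋ = 14 → o.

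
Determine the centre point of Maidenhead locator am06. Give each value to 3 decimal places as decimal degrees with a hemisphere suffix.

36.500° N, 179.000° W

Field A=0, M=12: +0·20° lon, +12·10° lat → SW at lon -180°, lat 30°.
Square 0, 6: +0·2° lon, +6·1° lat → SW at lon -180°, lat 36°.
Cell spans 2° lon × 1° lat. Centre is SW corner plus half of each.
latitude 36.500° N, longitude 179.000° W.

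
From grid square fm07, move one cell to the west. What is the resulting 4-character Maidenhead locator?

EM97

Longitude square 0; −1 → -1, wraps to 9, carry into field.
Longitude field F = 5; −1 → 4 = E.
The latitude characters are unchanged.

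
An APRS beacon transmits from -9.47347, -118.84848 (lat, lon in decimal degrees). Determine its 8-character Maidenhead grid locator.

DI00nm86

Offset from 180°W / 90°S: lon 61.15152°, lat 80.52653°.
Field: 61.15152/20 → 3 → D, 80.52653/10 → 8 → I; chars DI.
Square: 1.15152/2 → 0, 0.52653/1 → 0; chars 00.
Subsquare: 1.15152/0.0833333 → 13 → n, 0.52653/0.0416667 → 12 → m; chars nm.
Extended square: 0.06819/0.00833333 → 8, 0.02653/0.00416667 → 6; chars 86.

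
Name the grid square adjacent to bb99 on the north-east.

Longitude square 9; +1 → 10, wraps to 0, carry into field.
Longitude field B = 1; +1 → 2 = C.
Latitude square 9; +1 → 10, wraps to 0, carry into field.
Latitude field B = 1; +1 → 2 = C.

CC00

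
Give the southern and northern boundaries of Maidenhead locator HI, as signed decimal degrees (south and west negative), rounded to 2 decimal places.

-10.00, 0.00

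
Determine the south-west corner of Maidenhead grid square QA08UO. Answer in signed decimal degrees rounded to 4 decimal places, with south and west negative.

Field Q=16, A=0: +16·20° lon, +0·10° lat → SW at lon 140°, lat -90°.
Square 0, 8: +0·2° lon, +8·1° lat → SW at lon 140°, lat -82°.
Subsquare u=20, o=14: +20·0.0833333° lon, +14·0.0416667° lat → SW at lon 141.667°, lat -81.4167°.
latitude -81.4167, longitude 141.6667.

-81.4167, 141.6667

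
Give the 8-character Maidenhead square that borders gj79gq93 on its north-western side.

Longitude extended square 9; −1 → 8.
Latitude extended square 3; +1 → 4.

GJ79gq84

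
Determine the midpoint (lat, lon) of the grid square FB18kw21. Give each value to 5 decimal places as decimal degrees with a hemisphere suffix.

71.07708° S, 77.14583° W

Field F=5, B=1: +5·20° lon, +1·10° lat → SW at lon -80°, lat -80°.
Square 1, 8: +1·2° lon, +8·1° lat → SW at lon -78°, lat -72°.
Subsquare k=10, w=22: +10·0.0833333° lon, +22·0.0416667° lat → SW at lon -77.1667°, lat -71.0833°.
Extended square 2, 1: +2·0.00833333° lon, +1·0.00416667° lat → SW at lon -77.15°, lat -71.0792°.
Cell spans 0.00833333° lon × 0.00416667° lat. Centre is SW corner plus half of each.
latitude 71.07708° S, longitude 77.14583° W.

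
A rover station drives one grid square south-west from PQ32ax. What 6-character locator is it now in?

Longitude subsquare a = 0; −1 → -1, wraps to 23 = x, carry into square.
Longitude square 3; −1 → 2.
Latitude subsquare x = 23; −1 → 22 = w.

PQ22xw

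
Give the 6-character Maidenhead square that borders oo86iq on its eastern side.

OO86jq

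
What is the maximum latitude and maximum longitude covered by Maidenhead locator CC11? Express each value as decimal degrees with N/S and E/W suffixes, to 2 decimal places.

68.00° S, 136.00° W

Field C=2, C=2: +2·20° lon, +2·10° lat → SW at lon -140°, lat -70°.
Square 1, 1: +1·2° lon, +1·1° lat → SW at lon -138°, lat -69°.
Cell spans 2° lon × 1° lat. NE corner is SW corner plus one full cell.
latitude 68.00° S, longitude 136.00° W.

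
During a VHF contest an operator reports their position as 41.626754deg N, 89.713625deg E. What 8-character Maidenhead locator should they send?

Offset from 180°W / 90°S: lon 269.71362°, lat 131.62675°.
Field: 269.71362/20 → 13 → N, 131.62675/10 → 13 → N; chars NN.
Square: 9.71362/2 → 4, 1.62675/1 → 1; chars 41.
Subsquare: 1.71362/0.0833333 → 20 → u, 0.62675/0.0416667 → 15 → p; chars up.
Extended square: 0.04696/0.00833333 → 5, 0.00175/0.00416667 → 0; chars 50.

NN41up50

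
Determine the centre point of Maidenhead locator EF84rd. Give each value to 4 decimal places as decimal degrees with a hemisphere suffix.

35.8542° S, 82.5417° W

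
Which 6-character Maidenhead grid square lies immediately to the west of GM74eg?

Longitude subsquare e = 4; −1 → 3 = d.
The latitude characters are unchanged.

GM74dg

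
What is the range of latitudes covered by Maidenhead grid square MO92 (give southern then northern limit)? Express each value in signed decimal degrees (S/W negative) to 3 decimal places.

Field M=12, O=14: +12·20° lon, +14·10° lat → SW at lon 60°, lat 50°.
Square 9, 2: +9·2° lon, +2·1° lat → SW at lon 78°, lat 52°.
Cell spans 2° lon × 1° lat.
south 52.000, north 53.000.

52.000, 53.000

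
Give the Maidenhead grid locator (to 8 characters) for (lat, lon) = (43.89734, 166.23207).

RN33cv75

Add 180° to longitude and 90° to latitude: 346.23207, 133.89734.
Field: 346.23207/20 → 17 → R, 133.89734/10 → 13 → N; chars RN.
Square: 6.23207/2 → 3, 3.89734/1 → 3; chars 33.
Subsquare: 0.23207/0.0833333 → 2 → c, 0.89734/0.0416667 → 21 → v; chars cv.
Extended square: 0.06540/0.00833333 → 7, 0.02234/0.00416667 → 5; chars 75.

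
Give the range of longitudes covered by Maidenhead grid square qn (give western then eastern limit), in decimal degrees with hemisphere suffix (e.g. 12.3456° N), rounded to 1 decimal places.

Field Q=16, N=13: +16·20° lon, +13·10° lat → SW at lon 140°, lat 40°.
Cell spans 20° lon × 10° lat.
west 140.0° E, east 160.0° E.

140.0° E, 160.0° E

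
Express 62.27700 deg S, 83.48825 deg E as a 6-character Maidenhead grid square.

NC17rr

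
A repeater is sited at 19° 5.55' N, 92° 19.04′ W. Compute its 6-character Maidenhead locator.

EK39uc

Shift to the Maidenhead origin (180°W, 90°S): lon 87.6827, lat 109.0925.
Field (20°×10°, letters A–R): 87.6827/20 → 4 → E, 109.0925/10 → 10 → K; chars EK.
Square (2°×1°, digits 0–9): 7.6827/2 → 3, 9.0925/1 → 9; chars 39.
Subsquare (5′×2.5′, letters a–x): 1.6827/0.0833333 → 20 → u, 0.0925/0.0416667 → 2 → c; chars uc.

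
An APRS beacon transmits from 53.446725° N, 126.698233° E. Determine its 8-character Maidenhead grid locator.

PO33ik37

Offset from 180°W / 90°S: lon 306.69823°, lat 143.44673°.
Field: lon ⌊306.69823/20⌋ = 15 → P; lat ⌊143.44673/10⌋ = 14 → O.
Square: lon ⌊6.69823/2⌋ = 3; lat ⌊3.44673/1⌋ = 3.
Subsquare: lon ⌊0.69823/0.0833333⌋ = 8 → i; lat ⌊0.44673/0.0416667⌋ = 10 → k.
Extended square: lon ⌊0.03157/0.00833333⌋ = 3; lat ⌊0.03006/0.00416667⌋ = 7.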